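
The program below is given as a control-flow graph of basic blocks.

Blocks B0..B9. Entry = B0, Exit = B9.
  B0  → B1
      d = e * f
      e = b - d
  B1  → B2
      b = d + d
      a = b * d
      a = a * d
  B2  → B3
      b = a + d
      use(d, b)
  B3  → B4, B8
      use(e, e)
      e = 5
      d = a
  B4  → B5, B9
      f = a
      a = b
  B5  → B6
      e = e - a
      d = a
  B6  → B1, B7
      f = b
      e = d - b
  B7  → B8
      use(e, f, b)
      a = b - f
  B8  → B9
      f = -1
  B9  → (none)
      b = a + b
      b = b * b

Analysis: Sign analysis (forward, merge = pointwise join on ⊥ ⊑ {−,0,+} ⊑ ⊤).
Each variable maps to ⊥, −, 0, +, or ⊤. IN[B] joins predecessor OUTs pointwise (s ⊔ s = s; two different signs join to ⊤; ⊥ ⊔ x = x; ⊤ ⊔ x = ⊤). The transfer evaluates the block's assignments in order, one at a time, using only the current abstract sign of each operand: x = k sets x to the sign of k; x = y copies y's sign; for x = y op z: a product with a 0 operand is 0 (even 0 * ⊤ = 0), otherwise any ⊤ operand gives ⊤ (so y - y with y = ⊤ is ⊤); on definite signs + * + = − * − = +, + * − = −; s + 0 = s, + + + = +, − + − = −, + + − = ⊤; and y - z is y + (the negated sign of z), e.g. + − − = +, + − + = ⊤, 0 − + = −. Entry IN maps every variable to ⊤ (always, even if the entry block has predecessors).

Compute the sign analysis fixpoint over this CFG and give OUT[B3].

Answer: {a: ⊤, b: ⊤, c: ⊤, d: ⊤, e: +, f: ⊤}

Derivation:
Fixpoint table:
  B0:  IN=(all ⊤)  OUT=(all ⊤)
  B1:  IN=(all ⊤)  OUT=(all ⊤)
  B2:  IN=(all ⊤)  OUT=(all ⊤)
  B3:  IN=(all ⊤)  OUT={e:+; rest ⊤}
  B4:  IN={e:+; rest ⊤}  OUT={e:+; rest ⊤}
  B5:  IN={e:+; rest ⊤}  OUT=(all ⊤)
  B6:  IN=(all ⊤)  OUT=(all ⊤)
  B7:  IN=(all ⊤)  OUT=(all ⊤)
  B8:  IN=(all ⊤)  OUT={f:-; rest ⊤}
  B9:  IN=(all ⊤)  OUT=(all ⊤)

Merge at B3: IN[B3] = OUT[B2] = {a: ⊤, b: ⊤, c: ⊤, d: ⊤, e: ⊤, f: ⊤}
Applying B3's transfer function to that IN value gives OUT[B3] (row B3 above).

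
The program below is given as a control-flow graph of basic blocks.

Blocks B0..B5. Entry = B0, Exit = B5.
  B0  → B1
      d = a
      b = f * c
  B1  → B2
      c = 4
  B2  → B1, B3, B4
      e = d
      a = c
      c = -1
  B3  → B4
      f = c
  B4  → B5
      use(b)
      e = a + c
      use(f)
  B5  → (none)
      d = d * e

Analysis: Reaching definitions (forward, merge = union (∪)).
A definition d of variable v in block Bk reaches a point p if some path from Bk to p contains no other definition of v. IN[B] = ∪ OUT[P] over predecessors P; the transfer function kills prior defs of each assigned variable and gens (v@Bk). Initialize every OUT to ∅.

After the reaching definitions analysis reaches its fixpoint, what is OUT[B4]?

Answer: {a@B2, b@B0, c@B2, d@B0, e@B4, f@B3}

Working:
Converged values:
  B0:   IN={}   OUT={b@B0, d@B0}
  B1:   IN={a@B2, b@B0, c@B2, d@B0, e@B2}   OUT={a@B2, b@B0, c@B1, d@B0, e@B2}
  B2:   IN={a@B2, b@B0, c@B1, d@B0, e@B2}   OUT={a@B2, b@B0, c@B2, d@B0, e@B2}
  B3:   IN={a@B2, b@B0, c@B2, d@B0, e@B2}   OUT={a@B2, b@B0, c@B2, d@B0, e@B2, f@B3}
  B4:   IN={a@B2, b@B0, c@B2, d@B0, e@B2, f@B3}   OUT={a@B2, b@B0, c@B2, d@B0, e@B4, f@B3}
  B5:   IN={a@B2, b@B0, c@B2, d@B0, e@B4, f@B3}   OUT={a@B2, b@B0, c@B2, d@B5, e@B4, f@B3}

Merge at B4: IN[B4] = OUT[B2] ⊔ OUT[B3] = {a@B2, b@B0, c@B2, d@B0, e@B2, f@B3}
Applying B4's transfer function to that IN value gives OUT[B4] (row B4 above).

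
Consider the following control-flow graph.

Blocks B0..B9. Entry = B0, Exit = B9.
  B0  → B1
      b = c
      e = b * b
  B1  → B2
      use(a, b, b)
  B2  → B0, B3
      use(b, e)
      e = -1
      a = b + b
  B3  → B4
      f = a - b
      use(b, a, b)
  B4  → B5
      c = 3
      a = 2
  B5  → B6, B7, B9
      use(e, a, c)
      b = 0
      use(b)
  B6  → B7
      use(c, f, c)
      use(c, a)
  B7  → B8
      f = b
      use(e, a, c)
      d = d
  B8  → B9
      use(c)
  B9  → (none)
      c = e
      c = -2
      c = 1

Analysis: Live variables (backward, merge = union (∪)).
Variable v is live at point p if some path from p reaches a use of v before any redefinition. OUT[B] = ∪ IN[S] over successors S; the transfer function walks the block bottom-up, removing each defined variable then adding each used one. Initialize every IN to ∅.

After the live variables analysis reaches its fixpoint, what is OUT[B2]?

Answer: {a, b, c, d, e}

Working:
Per-block solution:
  B0:  IN={a, c, d}  OUT={a, b, c, d, e}
  B1:  IN={a, b, c, d, e}  OUT={b, c, d, e}
  B2:  IN={b, c, d, e}  OUT={a, b, c, d, e}
  B3:  IN={a, b, d, e}  OUT={d, e, f}
  B4:  IN={d, e, f}  OUT={a, c, d, e, f}
  B5:  IN={a, c, d, e, f}  OUT={a, b, c, d, e, f}
  B6:  IN={a, b, c, d, e, f}  OUT={a, b, c, d, e}
  B7:  IN={a, b, c, d, e}  OUT={c, e}
  B8:  IN={c, e}  OUT={e}
  B9:  IN={e}  OUT={}

Merge at B2: OUT[B2] = IN[B0] ⊔ IN[B3] = {a, b, c, d, e}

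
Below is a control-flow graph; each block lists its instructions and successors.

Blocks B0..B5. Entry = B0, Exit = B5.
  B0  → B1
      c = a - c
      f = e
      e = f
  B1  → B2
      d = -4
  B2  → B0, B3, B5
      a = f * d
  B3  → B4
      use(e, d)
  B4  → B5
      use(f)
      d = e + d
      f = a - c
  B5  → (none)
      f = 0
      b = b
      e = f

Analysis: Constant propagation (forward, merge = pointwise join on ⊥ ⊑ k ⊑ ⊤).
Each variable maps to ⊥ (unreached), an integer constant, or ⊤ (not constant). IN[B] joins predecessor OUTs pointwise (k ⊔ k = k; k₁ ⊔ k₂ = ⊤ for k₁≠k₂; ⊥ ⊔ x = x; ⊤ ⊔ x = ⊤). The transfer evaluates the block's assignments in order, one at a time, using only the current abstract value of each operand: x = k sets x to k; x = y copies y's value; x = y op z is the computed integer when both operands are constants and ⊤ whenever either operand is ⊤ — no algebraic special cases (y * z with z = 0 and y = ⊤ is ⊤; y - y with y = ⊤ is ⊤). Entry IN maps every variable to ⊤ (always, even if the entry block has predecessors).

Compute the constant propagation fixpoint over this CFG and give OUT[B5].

Converged values:
  B0:  IN=(all ⊤)  OUT=(all ⊤)
  B1:  IN=(all ⊤)  OUT={d:-4; rest ⊤}
  B2:  IN={d:-4; rest ⊤}  OUT={d:-4; rest ⊤}
  B3:  IN={d:-4; rest ⊤}  OUT={d:-4; rest ⊤}
  B4:  IN={d:-4; rest ⊤}  OUT=(all ⊤)
  B5:  IN=(all ⊤)  OUT={e:0, f:0; rest ⊤}

Merge at B5: IN[B5] = OUT[B2] ⊔ OUT[B4] = {a: ⊤, b: ⊤, c: ⊤, d: ⊤, e: ⊤, f: ⊤}
Applying B5's transfer function to that IN value gives OUT[B5] (row B5 above).

Answer: {a: ⊤, b: ⊤, c: ⊤, d: ⊤, e: 0, f: 0}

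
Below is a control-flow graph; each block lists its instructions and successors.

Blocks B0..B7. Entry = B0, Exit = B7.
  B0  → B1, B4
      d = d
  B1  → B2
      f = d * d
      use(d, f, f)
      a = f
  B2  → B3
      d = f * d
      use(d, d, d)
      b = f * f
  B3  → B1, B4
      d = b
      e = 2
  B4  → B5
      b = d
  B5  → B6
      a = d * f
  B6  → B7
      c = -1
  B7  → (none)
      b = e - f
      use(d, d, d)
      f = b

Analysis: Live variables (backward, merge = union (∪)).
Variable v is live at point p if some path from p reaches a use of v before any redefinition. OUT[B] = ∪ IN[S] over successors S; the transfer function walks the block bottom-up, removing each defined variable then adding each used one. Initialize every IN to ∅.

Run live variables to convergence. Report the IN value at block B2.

Answer: {d, f}

Derivation:
Converged values:
  B0:  IN={d, e, f}  OUT={d, e, f}
  B1:  IN={d}  OUT={d, f}
  B2:  IN={d, f}  OUT={b, f}
  B3:  IN={b, f}  OUT={d, e, f}
  B4:  IN={d, e, f}  OUT={d, e, f}
  B5:  IN={d, e, f}  OUT={d, e, f}
  B6:  IN={d, e, f}  OUT={d, e, f}
  B7:  IN={d, e, f}  OUT={}

Merge at B2: OUT[B2] = IN[B3] = {b, f}
Applying B2's transfer function to that OUT value gives IN[B2] (row B2 above).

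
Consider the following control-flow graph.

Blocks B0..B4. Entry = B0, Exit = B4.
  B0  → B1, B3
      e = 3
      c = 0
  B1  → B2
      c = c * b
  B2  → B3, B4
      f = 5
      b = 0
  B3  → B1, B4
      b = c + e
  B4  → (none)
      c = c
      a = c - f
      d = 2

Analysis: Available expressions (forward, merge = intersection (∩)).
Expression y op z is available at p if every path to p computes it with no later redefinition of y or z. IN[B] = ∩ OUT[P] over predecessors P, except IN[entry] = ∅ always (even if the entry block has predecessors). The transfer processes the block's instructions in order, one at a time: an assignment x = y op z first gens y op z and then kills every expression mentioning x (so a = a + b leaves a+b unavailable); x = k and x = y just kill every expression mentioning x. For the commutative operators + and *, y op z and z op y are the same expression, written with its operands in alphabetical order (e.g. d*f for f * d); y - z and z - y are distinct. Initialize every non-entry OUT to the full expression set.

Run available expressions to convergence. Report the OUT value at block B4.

Fixpoint table:
  B0:   IN={}   OUT={}
  B1:   IN={}   OUT={}
  B2:   IN={}   OUT={}
  B3:   IN={}   OUT={c+e}
  B4:   IN={}   OUT={c-f}

Merge at B4: IN[B4] = OUT[B2] ∩ OUT[B3] = {}
Applying B4's transfer function to that IN value gives OUT[B4] (row B4 above).

Answer: {c-f}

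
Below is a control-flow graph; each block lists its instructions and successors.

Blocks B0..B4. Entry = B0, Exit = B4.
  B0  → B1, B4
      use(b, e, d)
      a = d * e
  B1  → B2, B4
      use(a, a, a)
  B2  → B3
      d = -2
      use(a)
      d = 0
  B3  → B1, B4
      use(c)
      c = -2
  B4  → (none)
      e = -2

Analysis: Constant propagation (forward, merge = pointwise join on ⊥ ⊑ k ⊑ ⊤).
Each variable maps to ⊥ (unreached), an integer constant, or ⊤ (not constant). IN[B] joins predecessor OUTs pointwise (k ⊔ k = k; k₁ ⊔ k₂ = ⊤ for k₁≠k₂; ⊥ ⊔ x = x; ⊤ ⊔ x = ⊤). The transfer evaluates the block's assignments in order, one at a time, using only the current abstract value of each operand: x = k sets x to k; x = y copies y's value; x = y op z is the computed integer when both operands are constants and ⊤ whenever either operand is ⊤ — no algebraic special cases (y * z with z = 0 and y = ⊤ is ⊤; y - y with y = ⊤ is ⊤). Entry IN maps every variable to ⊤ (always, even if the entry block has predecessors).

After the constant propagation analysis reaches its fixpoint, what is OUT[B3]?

Converged values:
  B0:   IN=(all ⊤)   OUT=(all ⊤)
  B1:   IN=(all ⊤)   OUT=(all ⊤)
  B2:   IN=(all ⊤)   OUT={d:0; rest ⊤}
  B3:   IN={d:0; rest ⊤}   OUT={c:-2, d:0; rest ⊤}
  B4:   IN=(all ⊤)   OUT={e:-2; rest ⊤}

Merge at B3: IN[B3] = OUT[B2] = {a: ⊤, b: ⊤, c: ⊤, d: 0, e: ⊤, f: ⊤}
Applying B3's transfer function to that IN value gives OUT[B3] (row B3 above).

Answer: {a: ⊤, b: ⊤, c: -2, d: 0, e: ⊤, f: ⊤}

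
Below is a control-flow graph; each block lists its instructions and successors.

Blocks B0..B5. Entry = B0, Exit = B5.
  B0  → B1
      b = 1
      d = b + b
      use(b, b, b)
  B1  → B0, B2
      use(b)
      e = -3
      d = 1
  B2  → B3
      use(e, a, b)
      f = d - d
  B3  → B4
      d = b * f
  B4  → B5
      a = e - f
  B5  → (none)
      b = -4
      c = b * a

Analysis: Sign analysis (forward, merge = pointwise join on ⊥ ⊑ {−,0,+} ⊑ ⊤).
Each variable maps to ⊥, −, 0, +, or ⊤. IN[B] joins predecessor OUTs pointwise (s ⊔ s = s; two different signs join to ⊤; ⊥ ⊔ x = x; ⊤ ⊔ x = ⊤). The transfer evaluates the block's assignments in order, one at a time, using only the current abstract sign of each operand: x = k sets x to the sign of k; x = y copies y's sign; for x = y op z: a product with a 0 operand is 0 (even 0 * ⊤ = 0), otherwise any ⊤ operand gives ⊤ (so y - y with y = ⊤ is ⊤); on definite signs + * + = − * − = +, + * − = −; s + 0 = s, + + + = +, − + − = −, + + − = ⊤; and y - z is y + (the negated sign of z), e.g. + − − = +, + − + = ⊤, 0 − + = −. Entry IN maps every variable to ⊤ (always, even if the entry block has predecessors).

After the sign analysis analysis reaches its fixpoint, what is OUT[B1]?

Per-block solution:
  B0: | IN=(all ⊤) | OUT={b:+, d:+; rest ⊤}
  B1: | IN={b:+, d:+; rest ⊤} | OUT={b:+, d:+, e:-; rest ⊤}
  B2: | IN={b:+, d:+, e:-; rest ⊤} | OUT={b:+, d:+, e:-; rest ⊤}
  B3: | IN={b:+, d:+, e:-; rest ⊤} | OUT={b:+, e:-; rest ⊤}
  B4: | IN={b:+, e:-; rest ⊤} | OUT={b:+, e:-; rest ⊤}
  B5: | IN={b:+, e:-; rest ⊤} | OUT={b:-, e:-; rest ⊤}

Merge at B1: IN[B1] = OUT[B0] = {a: ⊤, b: +, c: ⊤, d: +, e: ⊤, f: ⊤}
Applying B1's transfer function to that IN value gives OUT[B1] (row B1 above).

Answer: {a: ⊤, b: +, c: ⊤, d: +, e: -, f: ⊤}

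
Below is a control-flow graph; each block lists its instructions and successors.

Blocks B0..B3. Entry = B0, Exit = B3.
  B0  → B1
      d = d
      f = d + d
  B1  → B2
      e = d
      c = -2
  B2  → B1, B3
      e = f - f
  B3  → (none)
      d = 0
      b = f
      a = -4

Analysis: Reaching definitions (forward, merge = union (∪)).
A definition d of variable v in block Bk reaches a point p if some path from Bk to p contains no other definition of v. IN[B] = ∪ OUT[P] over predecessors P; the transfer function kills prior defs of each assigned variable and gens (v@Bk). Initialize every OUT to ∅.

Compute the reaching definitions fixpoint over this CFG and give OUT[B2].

Fixpoint table:
  B0: | IN={} | OUT={d@B0, f@B0}
  B1: | IN={c@B1, d@B0, e@B2, f@B0} | OUT={c@B1, d@B0, e@B1, f@B0}
  B2: | IN={c@B1, d@B0, e@B1, f@B0} | OUT={c@B1, d@B0, e@B2, f@B0}
  B3: | IN={c@B1, d@B0, e@B2, f@B0} | OUT={a@B3, b@B3, c@B1, d@B3, e@B2, f@B0}

Merge at B2: IN[B2] = OUT[B1] = {c@B1, d@B0, e@B1, f@B0}
Applying B2's transfer function to that IN value gives OUT[B2] (row B2 above).

Answer: {c@B1, d@B0, e@B2, f@B0}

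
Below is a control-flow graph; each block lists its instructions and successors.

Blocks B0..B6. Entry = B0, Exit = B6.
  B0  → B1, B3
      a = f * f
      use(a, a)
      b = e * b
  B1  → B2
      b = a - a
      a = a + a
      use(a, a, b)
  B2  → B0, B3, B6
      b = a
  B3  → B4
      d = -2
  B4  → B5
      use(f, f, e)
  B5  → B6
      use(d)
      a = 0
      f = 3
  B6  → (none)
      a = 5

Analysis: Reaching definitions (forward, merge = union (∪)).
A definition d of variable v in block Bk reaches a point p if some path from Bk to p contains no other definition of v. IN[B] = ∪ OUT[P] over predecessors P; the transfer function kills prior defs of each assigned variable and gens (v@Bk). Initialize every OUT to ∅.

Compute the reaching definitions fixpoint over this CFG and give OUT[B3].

Converged values:
  B0: | IN={a@B1, b@B2} | OUT={a@B0, b@B0}
  B1: | IN={a@B0, b@B0} | OUT={a@B1, b@B1}
  B2: | IN={a@B1, b@B1} | OUT={a@B1, b@B2}
  B3: | IN={a@B0, a@B1, b@B0, b@B2} | OUT={a@B0, a@B1, b@B0, b@B2, d@B3}
  B4: | IN={a@B0, a@B1, b@B0, b@B2, d@B3} | OUT={a@B0, a@B1, b@B0, b@B2, d@B3}
  B5: | IN={a@B0, a@B1, b@B0, b@B2, d@B3} | OUT={a@B5, b@B0, b@B2, d@B3, f@B5}
  B6: | IN={a@B1, a@B5, b@B0, b@B2, d@B3, f@B5} | OUT={a@B6, b@B0, b@B2, d@B3, f@B5}

Merge at B3: IN[B3] = OUT[B0] ⊔ OUT[B2] = {a@B0, a@B1, b@B0, b@B2}
Applying B3's transfer function to that IN value gives OUT[B3] (row B3 above).

Answer: {a@B0, a@B1, b@B0, b@B2, d@B3}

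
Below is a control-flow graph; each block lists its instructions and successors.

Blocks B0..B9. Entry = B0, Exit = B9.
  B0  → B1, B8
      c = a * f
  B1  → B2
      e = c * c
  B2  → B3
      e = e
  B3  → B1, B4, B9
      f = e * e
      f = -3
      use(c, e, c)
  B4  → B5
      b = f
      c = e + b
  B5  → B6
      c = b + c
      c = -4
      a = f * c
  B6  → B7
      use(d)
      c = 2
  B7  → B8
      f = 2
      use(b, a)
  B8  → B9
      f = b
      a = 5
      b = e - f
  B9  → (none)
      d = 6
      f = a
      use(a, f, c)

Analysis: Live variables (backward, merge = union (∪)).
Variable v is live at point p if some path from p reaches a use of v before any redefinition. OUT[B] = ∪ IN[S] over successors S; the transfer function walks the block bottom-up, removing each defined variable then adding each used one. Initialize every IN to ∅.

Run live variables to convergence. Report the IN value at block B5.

Converged values:
  B0:  IN={a, b, d, e, f}  OUT={a, b, c, d, e}
  B1:  IN={a, c, d}  OUT={a, c, d, e}
  B2:  IN={a, c, d, e}  OUT={a, c, d, e}
  B3:  IN={a, c, d, e}  OUT={a, c, d, e, f}
  B4:  IN={d, e, f}  OUT={b, c, d, e, f}
  B5:  IN={b, c, d, e, f}  OUT={a, b, d, e}
  B6:  IN={a, b, d, e}  OUT={a, b, c, e}
  B7:  IN={a, b, c, e}  OUT={b, c, e}
  B8:  IN={b, c, e}  OUT={a, c}
  B9:  IN={a, c}  OUT={}

Merge at B5: OUT[B5] = IN[B6] = {a, b, d, e}
Applying B5's transfer function to that OUT value gives IN[B5] (row B5 above).

Answer: {b, c, d, e, f}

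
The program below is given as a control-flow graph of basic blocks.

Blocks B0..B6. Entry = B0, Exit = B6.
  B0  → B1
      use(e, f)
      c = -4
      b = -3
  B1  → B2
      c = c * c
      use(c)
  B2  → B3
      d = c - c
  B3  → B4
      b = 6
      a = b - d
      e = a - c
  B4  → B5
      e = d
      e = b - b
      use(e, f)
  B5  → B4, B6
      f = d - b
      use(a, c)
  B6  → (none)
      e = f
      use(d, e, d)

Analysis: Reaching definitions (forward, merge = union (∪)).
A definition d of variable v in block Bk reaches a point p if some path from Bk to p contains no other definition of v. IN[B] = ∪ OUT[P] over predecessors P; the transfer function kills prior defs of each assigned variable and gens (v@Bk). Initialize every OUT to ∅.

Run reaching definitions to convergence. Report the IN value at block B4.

Answer: {a@B3, b@B3, c@B1, d@B2, e@B3, e@B4, f@B5}

Working:
Fixpoint table:
  B0:  IN={}  OUT={b@B0, c@B0}
  B1:  IN={b@B0, c@B0}  OUT={b@B0, c@B1}
  B2:  IN={b@B0, c@B1}  OUT={b@B0, c@B1, d@B2}
  B3:  IN={b@B0, c@B1, d@B2}  OUT={a@B3, b@B3, c@B1, d@B2, e@B3}
  B4:  IN={a@B3, b@B3, c@B1, d@B2, e@B3, e@B4, f@B5}  OUT={a@B3, b@B3, c@B1, d@B2, e@B4, f@B5}
  B5:  IN={a@B3, b@B3, c@B1, d@B2, e@B4, f@B5}  OUT={a@B3, b@B3, c@B1, d@B2, e@B4, f@B5}
  B6:  IN={a@B3, b@B3, c@B1, d@B2, e@B4, f@B5}  OUT={a@B3, b@B3, c@B1, d@B2, e@B6, f@B5}

Merge at B4: IN[B4] = OUT[B3] ⊔ OUT[B5] = {a@B3, b@B3, c@B1, d@B2, e@B3, e@B4, f@B5}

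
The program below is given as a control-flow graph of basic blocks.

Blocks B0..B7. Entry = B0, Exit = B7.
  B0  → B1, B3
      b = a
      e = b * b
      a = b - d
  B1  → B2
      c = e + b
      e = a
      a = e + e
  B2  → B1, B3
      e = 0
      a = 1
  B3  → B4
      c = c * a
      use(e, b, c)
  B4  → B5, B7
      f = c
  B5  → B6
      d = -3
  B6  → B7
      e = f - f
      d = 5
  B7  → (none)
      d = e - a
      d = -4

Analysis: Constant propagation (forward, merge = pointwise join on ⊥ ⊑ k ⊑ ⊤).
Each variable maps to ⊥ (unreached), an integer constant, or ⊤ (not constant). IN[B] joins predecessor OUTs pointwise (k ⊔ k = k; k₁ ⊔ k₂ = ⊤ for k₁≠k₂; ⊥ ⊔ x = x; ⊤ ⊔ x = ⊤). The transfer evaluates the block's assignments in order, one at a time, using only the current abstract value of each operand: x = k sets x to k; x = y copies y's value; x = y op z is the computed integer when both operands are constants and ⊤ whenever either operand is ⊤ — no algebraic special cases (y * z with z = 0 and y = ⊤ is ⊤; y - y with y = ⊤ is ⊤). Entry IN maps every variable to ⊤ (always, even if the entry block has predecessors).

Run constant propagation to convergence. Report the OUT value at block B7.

Converged values:
  B0: | IN=(all ⊤) | OUT=(all ⊤)
  B1: | IN=(all ⊤) | OUT=(all ⊤)
  B2: | IN=(all ⊤) | OUT={a:1, e:0; rest ⊤}
  B3: | IN=(all ⊤) | OUT=(all ⊤)
  B4: | IN=(all ⊤) | OUT=(all ⊤)
  B5: | IN=(all ⊤) | OUT={d:-3; rest ⊤}
  B6: | IN={d:-3; rest ⊤} | OUT={d:5; rest ⊤}
  B7: | IN=(all ⊤) | OUT={d:-4; rest ⊤}

Merge at B7: IN[B7] = OUT[B4] ⊔ OUT[B6] = {a: ⊤, b: ⊤, c: ⊤, d: ⊤, e: ⊤, f: ⊤}
Applying B7's transfer function to that IN value gives OUT[B7] (row B7 above).

Answer: {a: ⊤, b: ⊤, c: ⊤, d: -4, e: ⊤, f: ⊤}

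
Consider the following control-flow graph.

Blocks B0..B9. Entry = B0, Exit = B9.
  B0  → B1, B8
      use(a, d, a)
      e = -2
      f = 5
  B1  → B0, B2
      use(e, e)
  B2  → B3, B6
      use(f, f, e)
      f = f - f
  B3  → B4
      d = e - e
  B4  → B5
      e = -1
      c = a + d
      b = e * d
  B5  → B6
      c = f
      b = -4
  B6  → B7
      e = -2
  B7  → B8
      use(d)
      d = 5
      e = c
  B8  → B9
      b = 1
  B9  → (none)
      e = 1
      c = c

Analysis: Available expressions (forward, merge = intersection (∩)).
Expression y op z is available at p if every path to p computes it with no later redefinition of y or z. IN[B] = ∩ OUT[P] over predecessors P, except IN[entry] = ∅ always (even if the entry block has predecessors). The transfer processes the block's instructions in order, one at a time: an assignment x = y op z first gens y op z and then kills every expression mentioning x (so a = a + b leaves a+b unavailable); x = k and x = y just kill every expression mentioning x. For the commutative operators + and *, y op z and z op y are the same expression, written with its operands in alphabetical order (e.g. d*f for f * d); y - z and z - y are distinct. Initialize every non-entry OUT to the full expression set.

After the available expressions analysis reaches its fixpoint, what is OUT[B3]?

Answer: {e-e}

Derivation:
Fixpoint table:
  B0: | IN={} | OUT={}
  B1: | IN={} | OUT={}
  B2: | IN={} | OUT={}
  B3: | IN={} | OUT={e-e}
  B4: | IN={e-e} | OUT={a+d, d*e}
  B5: | IN={a+d, d*e} | OUT={a+d, d*e}
  B6: | IN={} | OUT={}
  B7: | IN={} | OUT={}
  B8: | IN={} | OUT={}
  B9: | IN={} | OUT={}

Merge at B3: IN[B3] = OUT[B2] = {}
Applying B3's transfer function to that IN value gives OUT[B3] (row B3 above).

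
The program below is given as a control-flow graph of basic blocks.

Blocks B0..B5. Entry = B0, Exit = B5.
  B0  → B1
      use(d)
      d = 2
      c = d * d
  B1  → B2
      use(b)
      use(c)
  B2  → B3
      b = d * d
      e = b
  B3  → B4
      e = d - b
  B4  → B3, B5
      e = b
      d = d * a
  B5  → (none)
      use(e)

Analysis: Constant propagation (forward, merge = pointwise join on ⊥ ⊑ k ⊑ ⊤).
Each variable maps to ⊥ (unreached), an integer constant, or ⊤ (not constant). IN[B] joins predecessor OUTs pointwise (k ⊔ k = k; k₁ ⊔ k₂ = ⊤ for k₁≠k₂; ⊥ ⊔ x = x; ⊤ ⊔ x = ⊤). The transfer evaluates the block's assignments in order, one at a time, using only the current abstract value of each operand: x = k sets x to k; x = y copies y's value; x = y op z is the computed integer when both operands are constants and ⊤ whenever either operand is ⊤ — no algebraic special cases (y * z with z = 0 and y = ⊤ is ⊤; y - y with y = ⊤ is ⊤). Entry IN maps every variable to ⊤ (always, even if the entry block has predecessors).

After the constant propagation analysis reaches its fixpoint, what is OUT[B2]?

Answer: {a: ⊤, b: 4, c: 4, d: 2, e: 4, f: ⊤}

Working:
Per-block solution:
  B0: | IN=(all ⊤) | OUT={c:4, d:2; rest ⊤}
  B1: | IN={c:4, d:2; rest ⊤} | OUT={c:4, d:2; rest ⊤}
  B2: | IN={c:4, d:2; rest ⊤} | OUT={b:4, c:4, d:2, e:4; rest ⊤}
  B3: | IN={b:4, c:4, e:4; rest ⊤} | OUT={b:4, c:4; rest ⊤}
  B4: | IN={b:4, c:4; rest ⊤} | OUT={b:4, c:4, e:4; rest ⊤}
  B5: | IN={b:4, c:4, e:4; rest ⊤} | OUT={b:4, c:4, e:4; rest ⊤}

Merge at B2: IN[B2] = OUT[B1] = {a: ⊤, b: ⊤, c: 4, d: 2, e: ⊤, f: ⊤}
Applying B2's transfer function to that IN value gives OUT[B2] (row B2 above).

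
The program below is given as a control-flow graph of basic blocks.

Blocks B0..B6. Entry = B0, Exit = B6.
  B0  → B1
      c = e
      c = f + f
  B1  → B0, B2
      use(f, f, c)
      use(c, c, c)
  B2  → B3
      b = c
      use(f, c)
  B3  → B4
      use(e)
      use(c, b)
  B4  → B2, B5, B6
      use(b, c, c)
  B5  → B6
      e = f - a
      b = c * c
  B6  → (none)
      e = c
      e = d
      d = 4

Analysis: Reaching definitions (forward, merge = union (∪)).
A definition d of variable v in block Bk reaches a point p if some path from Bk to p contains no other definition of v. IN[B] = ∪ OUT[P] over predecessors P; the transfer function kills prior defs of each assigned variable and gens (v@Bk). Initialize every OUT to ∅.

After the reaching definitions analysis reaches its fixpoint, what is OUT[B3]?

Converged values:
  B0:   IN={c@B0}   OUT={c@B0}
  B1:   IN={c@B0}   OUT={c@B0}
  B2:   IN={b@B2, c@B0}   OUT={b@B2, c@B0}
  B3:   IN={b@B2, c@B0}   OUT={b@B2, c@B0}
  B4:   IN={b@B2, c@B0}   OUT={b@B2, c@B0}
  B5:   IN={b@B2, c@B0}   OUT={b@B5, c@B0, e@B5}
  B6:   IN={b@B2, b@B5, c@B0, e@B5}   OUT={b@B2, b@B5, c@B0, d@B6, e@B6}

Merge at B3: IN[B3] = OUT[B2] = {b@B2, c@B0}
Applying B3's transfer function to that IN value gives OUT[B3] (row B3 above).

Answer: {b@B2, c@B0}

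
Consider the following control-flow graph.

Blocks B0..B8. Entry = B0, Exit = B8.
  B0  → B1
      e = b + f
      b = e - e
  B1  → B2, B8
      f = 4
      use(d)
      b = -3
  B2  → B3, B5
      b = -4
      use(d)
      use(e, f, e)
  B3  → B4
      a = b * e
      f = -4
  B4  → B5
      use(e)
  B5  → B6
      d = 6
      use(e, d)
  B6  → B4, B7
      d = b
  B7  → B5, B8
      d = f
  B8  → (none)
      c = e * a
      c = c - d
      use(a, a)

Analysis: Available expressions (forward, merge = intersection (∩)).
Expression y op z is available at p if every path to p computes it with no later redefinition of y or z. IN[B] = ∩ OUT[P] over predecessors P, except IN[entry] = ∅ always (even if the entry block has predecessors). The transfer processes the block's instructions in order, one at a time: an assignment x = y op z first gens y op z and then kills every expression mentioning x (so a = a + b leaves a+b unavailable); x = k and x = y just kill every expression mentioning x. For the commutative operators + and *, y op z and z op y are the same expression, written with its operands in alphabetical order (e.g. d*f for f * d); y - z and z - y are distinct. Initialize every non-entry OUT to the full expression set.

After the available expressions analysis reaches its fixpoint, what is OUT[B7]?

Answer: {e-e}

Working:
Fixpoint table:
  B0: | IN={} | OUT={e-e}
  B1: | IN={e-e} | OUT={e-e}
  B2: | IN={e-e} | OUT={e-e}
  B3: | IN={e-e} | OUT={b*e, e-e}
  B4: | IN={e-e} | OUT={e-e}
  B5: | IN={e-e} | OUT={e-e}
  B6: | IN={e-e} | OUT={e-e}
  B7: | IN={e-e} | OUT={e-e}
  B8: | IN={e-e} | OUT={a*e, e-e}

Merge at B7: IN[B7] = OUT[B6] = {e-e}
Applying B7's transfer function to that IN value gives OUT[B7] (row B7 above).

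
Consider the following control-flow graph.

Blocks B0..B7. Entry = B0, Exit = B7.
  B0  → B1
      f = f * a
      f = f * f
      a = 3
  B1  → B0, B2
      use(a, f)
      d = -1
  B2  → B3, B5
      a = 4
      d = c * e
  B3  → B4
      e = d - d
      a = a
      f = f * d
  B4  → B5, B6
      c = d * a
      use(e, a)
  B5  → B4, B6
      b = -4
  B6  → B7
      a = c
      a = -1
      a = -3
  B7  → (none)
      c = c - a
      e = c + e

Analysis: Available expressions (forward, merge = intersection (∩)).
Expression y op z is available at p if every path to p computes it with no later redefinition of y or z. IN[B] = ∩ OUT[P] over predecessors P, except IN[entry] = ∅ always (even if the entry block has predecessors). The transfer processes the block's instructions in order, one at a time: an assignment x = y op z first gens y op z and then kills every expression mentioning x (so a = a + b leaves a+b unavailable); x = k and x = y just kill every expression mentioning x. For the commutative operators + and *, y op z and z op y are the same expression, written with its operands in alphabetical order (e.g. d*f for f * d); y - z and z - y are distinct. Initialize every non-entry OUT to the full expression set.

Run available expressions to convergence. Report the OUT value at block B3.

Converged values:
  B0:   IN={}   OUT={}
  B1:   IN={}   OUT={}
  B2:   IN={}   OUT={c*e}
  B3:   IN={c*e}   OUT={d-d}
  B4:   IN={}   OUT={a*d}
  B5:   IN={}   OUT={}
  B6:   IN={}   OUT={}
  B7:   IN={}   OUT={}

Merge at B3: IN[B3] = OUT[B2] = {c*e}
Applying B3's transfer function to that IN value gives OUT[B3] (row B3 above).

Answer: {d-d}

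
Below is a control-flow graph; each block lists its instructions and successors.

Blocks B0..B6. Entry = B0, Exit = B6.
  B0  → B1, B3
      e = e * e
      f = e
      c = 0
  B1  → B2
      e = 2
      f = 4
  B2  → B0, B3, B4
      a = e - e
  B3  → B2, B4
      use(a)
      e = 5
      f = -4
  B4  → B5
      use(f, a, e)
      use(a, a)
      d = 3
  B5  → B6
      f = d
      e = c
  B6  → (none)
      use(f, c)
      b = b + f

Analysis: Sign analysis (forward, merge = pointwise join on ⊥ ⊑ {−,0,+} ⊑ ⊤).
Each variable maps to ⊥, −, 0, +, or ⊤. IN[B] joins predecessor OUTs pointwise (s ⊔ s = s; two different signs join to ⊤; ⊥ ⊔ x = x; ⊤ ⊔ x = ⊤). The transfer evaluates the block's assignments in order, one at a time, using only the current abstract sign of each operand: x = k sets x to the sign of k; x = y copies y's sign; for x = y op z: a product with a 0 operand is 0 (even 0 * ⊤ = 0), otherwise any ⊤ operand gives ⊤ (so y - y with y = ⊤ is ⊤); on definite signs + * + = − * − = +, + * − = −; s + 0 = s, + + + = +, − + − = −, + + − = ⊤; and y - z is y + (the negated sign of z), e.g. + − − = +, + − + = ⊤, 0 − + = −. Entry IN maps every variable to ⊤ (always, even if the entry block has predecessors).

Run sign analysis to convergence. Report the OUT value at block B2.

Answer: {a: ⊤, b: ⊤, c: 0, d: ⊤, e: +, f: ⊤}

Derivation:
Fixpoint table:
  B0:   IN=(all ⊤)   OUT={c:0; rest ⊤}
  B1:   IN={c:0; rest ⊤}   OUT={c:0, e:+, f:+; rest ⊤}
  B2:   IN={c:0, e:+; rest ⊤}   OUT={c:0, e:+; rest ⊤}
  B3:   IN={c:0; rest ⊤}   OUT={c:0, e:+, f:-; rest ⊤}
  B4:   IN={c:0, e:+; rest ⊤}   OUT={c:0, d:+, e:+; rest ⊤}
  B5:   IN={c:0, d:+, e:+; rest ⊤}   OUT={c:0, d:+, e:0, f:+; rest ⊤}
  B6:   IN={c:0, d:+, e:0, f:+; rest ⊤}   OUT={c:0, d:+, e:0, f:+; rest ⊤}

Merge at B2: IN[B2] = OUT[B1] ⊔ OUT[B3] = {a: ⊤, b: ⊤, c: 0, d: ⊤, e: +, f: ⊤}
Applying B2's transfer function to that IN value gives OUT[B2] (row B2 above).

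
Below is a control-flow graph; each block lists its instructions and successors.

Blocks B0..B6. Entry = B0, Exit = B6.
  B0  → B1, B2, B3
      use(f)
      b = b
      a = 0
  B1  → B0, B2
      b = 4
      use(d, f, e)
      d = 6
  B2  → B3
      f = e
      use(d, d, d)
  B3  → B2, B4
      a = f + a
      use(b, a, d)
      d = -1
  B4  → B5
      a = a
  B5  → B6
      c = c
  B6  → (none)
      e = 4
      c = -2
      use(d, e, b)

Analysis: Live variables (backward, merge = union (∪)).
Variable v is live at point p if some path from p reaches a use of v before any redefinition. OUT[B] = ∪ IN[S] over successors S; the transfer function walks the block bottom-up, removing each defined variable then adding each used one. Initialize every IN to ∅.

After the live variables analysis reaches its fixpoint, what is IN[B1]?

Per-block solution:
  B0: | IN={b, c, d, e, f} | OUT={a, b, c, d, e, f}
  B1: | IN={a, c, d, e, f} | OUT={a, b, c, d, e, f}
  B2: | IN={a, b, c, d, e} | OUT={a, b, c, d, e, f}
  B3: | IN={a, b, c, d, e, f} | OUT={a, b, c, d, e}
  B4: | IN={a, b, c, d} | OUT={b, c, d}
  B5: | IN={b, c, d} | OUT={b, d}
  B6: | IN={b, d} | OUT={}

Merge at B1: OUT[B1] = IN[B0] ⊔ IN[B2] = {a, b, c, d, e, f}
Applying B1's transfer function to that OUT value gives IN[B1] (row B1 above).

Answer: {a, c, d, e, f}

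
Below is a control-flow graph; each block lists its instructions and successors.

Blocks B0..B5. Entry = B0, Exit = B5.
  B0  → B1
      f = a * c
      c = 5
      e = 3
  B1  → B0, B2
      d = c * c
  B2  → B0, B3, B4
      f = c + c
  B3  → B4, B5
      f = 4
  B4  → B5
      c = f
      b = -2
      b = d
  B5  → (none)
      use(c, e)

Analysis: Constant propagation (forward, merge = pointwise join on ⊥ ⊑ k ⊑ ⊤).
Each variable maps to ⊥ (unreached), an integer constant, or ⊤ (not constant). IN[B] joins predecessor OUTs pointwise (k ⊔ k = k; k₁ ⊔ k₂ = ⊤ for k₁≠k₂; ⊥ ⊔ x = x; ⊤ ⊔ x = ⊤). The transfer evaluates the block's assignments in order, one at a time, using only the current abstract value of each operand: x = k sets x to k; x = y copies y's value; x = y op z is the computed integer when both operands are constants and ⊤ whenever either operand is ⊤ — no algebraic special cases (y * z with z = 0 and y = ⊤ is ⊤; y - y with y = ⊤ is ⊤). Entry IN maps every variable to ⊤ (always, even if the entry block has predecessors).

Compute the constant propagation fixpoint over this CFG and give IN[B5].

Answer: {a: ⊤, b: ⊤, c: ⊤, d: 25, e: 3, f: ⊤}

Working:
Per-block solution:
  B0: | IN=(all ⊤) | OUT={c:5, e:3; rest ⊤}
  B1: | IN={c:5, e:3; rest ⊤} | OUT={c:5, d:25, e:3; rest ⊤}
  B2: | IN={c:5, d:25, e:3; rest ⊤} | OUT={c:5, d:25, e:3, f:10; rest ⊤}
  B3: | IN={c:5, d:25, e:3, f:10; rest ⊤} | OUT={c:5, d:25, e:3, f:4; rest ⊤}
  B4: | IN={c:5, d:25, e:3; rest ⊤} | OUT={b:25, d:25, e:3; rest ⊤}
  B5: | IN={d:25, e:3; rest ⊤} | OUT={d:25, e:3; rest ⊤}

Merge at B5: IN[B5] = OUT[B3] ⊔ OUT[B4] = {a: ⊤, b: ⊤, c: ⊤, d: 25, e: 3, f: ⊤}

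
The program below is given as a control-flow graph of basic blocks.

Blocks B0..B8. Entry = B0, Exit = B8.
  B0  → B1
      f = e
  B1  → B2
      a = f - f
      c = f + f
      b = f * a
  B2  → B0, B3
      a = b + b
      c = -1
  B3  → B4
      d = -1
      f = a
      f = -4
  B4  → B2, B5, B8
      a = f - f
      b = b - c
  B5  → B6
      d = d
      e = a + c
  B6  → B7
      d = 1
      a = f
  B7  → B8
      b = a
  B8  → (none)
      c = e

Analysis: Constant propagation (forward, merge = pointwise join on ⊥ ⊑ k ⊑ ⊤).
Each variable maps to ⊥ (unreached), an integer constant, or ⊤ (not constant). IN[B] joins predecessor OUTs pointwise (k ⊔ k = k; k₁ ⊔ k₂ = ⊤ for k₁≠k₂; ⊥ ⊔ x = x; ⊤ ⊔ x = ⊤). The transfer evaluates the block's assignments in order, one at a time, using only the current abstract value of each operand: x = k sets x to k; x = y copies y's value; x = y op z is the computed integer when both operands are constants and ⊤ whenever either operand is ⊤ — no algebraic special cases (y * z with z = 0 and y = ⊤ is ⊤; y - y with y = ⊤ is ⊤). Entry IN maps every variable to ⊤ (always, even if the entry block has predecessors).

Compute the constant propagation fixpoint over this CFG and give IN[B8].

Answer: {a: ⊤, b: ⊤, c: -1, d: ⊤, e: ⊤, f: -4}

Derivation:
Converged values:
  B0:  IN=(all ⊤)  OUT=(all ⊤)
  B1:  IN=(all ⊤)  OUT=(all ⊤)
  B2:  IN=(all ⊤)  OUT={c:-1; rest ⊤}
  B3:  IN={c:-1; rest ⊤}  OUT={c:-1, d:-1, f:-4; rest ⊤}
  B4:  IN={c:-1, d:-1, f:-4; rest ⊤}  OUT={a:0, c:-1, d:-1, f:-4; rest ⊤}
  B5:  IN={a:0, c:-1, d:-1, f:-4; rest ⊤}  OUT={a:0, c:-1, d:-1, e:-1, f:-4; rest ⊤}
  B6:  IN={a:0, c:-1, d:-1, e:-1, f:-4; rest ⊤}  OUT={a:-4, c:-1, d:1, e:-1, f:-4; rest ⊤}
  B7:  IN={a:-4, c:-1, d:1, e:-1, f:-4; rest ⊤}  OUT={a:-4, b:-4, c:-1, d:1, e:-1, f:-4; rest ⊤}
  B8:  IN={c:-1, f:-4; rest ⊤}  OUT={f:-4; rest ⊤}

Merge at B8: IN[B8] = OUT[B4] ⊔ OUT[B7] = {a: ⊤, b: ⊤, c: -1, d: ⊤, e: ⊤, f: -4}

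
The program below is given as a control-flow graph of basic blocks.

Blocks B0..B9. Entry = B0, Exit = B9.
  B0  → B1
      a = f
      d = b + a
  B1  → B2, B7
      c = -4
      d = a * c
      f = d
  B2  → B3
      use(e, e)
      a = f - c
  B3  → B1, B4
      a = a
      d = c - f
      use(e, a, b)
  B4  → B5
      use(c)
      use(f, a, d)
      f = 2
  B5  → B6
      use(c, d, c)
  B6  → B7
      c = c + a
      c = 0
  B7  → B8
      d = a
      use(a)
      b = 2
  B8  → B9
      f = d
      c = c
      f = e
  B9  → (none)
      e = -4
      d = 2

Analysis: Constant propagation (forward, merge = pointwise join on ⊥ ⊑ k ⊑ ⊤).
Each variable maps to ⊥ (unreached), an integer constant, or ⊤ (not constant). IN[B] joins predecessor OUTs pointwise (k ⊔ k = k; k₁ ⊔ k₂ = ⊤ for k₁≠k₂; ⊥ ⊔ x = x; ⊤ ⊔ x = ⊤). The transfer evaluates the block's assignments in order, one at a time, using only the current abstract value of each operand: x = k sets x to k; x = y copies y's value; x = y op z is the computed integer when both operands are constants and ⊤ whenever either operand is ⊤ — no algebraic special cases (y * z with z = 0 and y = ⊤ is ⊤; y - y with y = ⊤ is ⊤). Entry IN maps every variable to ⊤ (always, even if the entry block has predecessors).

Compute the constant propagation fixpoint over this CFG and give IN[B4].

Answer: {a: ⊤, b: ⊤, c: -4, d: ⊤, e: ⊤, f: ⊤}

Working:
Converged values:
  B0: | IN=(all ⊤) | OUT=(all ⊤)
  B1: | IN=(all ⊤) | OUT={c:-4; rest ⊤}
  B2: | IN={c:-4; rest ⊤} | OUT={c:-4; rest ⊤}
  B3: | IN={c:-4; rest ⊤} | OUT={c:-4; rest ⊤}
  B4: | IN={c:-4; rest ⊤} | OUT={c:-4, f:2; rest ⊤}
  B5: | IN={c:-4, f:2; rest ⊤} | OUT={c:-4, f:2; rest ⊤}
  B6: | IN={c:-4, f:2; rest ⊤} | OUT={c:0, f:2; rest ⊤}
  B7: | IN=(all ⊤) | OUT={b:2; rest ⊤}
  B8: | IN={b:2; rest ⊤} | OUT={b:2; rest ⊤}
  B9: | IN={b:2; rest ⊤} | OUT={b:2, d:2, e:-4; rest ⊤}

Merge at B4: IN[B4] = OUT[B3] = {a: ⊤, b: ⊤, c: -4, d: ⊤, e: ⊤, f: ⊤}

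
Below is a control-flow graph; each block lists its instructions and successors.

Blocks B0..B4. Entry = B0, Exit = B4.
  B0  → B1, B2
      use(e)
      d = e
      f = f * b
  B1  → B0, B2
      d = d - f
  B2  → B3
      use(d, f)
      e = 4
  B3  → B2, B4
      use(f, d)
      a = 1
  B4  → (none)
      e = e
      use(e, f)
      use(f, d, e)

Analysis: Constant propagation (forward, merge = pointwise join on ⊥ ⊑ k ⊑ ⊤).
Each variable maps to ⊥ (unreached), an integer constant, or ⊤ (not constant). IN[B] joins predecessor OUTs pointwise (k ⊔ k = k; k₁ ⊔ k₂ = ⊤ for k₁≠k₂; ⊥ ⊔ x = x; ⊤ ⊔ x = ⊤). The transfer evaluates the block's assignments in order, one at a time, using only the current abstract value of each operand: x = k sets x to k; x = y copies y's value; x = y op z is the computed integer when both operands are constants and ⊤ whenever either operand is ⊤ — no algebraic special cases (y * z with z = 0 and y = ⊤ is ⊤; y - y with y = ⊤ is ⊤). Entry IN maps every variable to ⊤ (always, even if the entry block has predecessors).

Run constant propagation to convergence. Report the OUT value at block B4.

Answer: {a: 1, b: ⊤, c: ⊤, d: ⊤, e: 4, f: ⊤}

Trace:
Converged values:
  B0:   IN=(all ⊤)   OUT=(all ⊤)
  B1:   IN=(all ⊤)   OUT=(all ⊤)
  B2:   IN=(all ⊤)   OUT={e:4; rest ⊤}
  B3:   IN={e:4; rest ⊤}   OUT={a:1, e:4; rest ⊤}
  B4:   IN={a:1, e:4; rest ⊤}   OUT={a:1, e:4; rest ⊤}

Merge at B4: IN[B4] = OUT[B3] = {a: 1, b: ⊤, c: ⊤, d: ⊤, e: 4, f: ⊤}
Applying B4's transfer function to that IN value gives OUT[B4] (row B4 above).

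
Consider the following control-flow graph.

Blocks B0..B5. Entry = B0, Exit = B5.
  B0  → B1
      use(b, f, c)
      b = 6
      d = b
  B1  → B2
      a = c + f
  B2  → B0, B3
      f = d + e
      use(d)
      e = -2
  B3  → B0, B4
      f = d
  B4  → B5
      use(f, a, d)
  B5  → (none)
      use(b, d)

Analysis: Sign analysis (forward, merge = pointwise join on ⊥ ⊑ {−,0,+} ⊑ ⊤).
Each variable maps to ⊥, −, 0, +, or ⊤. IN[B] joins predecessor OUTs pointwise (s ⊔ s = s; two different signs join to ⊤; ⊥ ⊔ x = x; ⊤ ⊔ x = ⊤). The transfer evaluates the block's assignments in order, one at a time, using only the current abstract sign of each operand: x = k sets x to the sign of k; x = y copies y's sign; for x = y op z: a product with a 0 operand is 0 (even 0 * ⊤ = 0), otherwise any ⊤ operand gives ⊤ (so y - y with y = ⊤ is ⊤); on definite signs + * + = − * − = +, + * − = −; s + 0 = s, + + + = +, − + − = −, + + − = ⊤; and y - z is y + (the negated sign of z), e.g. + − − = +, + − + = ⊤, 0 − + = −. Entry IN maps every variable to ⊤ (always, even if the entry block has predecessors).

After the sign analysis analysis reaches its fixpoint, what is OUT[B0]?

Per-block solution:
  B0:   IN=(all ⊤)   OUT={b:+, d:+; rest ⊤}
  B1:   IN={b:+, d:+; rest ⊤}   OUT={b:+, d:+; rest ⊤}
  B2:   IN={b:+, d:+; rest ⊤}   OUT={b:+, d:+, e:-; rest ⊤}
  B3:   IN={b:+, d:+, e:-; rest ⊤}   OUT={b:+, d:+, e:-, f:+; rest ⊤}
  B4:   IN={b:+, d:+, e:-, f:+; rest ⊤}   OUT={b:+, d:+, e:-, f:+; rest ⊤}
  B5:   IN={b:+, d:+, e:-, f:+; rest ⊤}   OUT={b:+, d:+, e:-, f:+; rest ⊤}

Merge at B0 (entry node, so the boundary value (all ⊤) is joined with the incoming edge(s)): IN[B0] = (all ⊤) ⊔ OUT[B2] ⊔ OUT[B3] = {a: ⊤, b: ⊤, c: ⊤, d: ⊤, e: ⊤, f: ⊤}
Applying B0's transfer function to that IN value gives OUT[B0] (row B0 above).

Answer: {a: ⊤, b: +, c: ⊤, d: +, e: ⊤, f: ⊤}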